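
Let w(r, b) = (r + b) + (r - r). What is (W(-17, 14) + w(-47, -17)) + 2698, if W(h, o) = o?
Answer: 2648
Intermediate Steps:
w(r, b) = b + r (w(r, b) = (b + r) + 0 = b + r)
(W(-17, 14) + w(-47, -17)) + 2698 = (14 + (-17 - 47)) + 2698 = (14 - 64) + 2698 = -50 + 2698 = 2648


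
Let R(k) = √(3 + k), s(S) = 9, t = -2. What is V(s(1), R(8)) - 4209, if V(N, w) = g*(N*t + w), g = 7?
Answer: -4335 + 7*√11 ≈ -4311.8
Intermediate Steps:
V(N, w) = -14*N + 7*w (V(N, w) = 7*(N*(-2) + w) = 7*(-2*N + w) = 7*(w - 2*N) = -14*N + 7*w)
V(s(1), R(8)) - 4209 = (-14*9 + 7*√(3 + 8)) - 4209 = (-126 + 7*√11) - 4209 = -4335 + 7*√11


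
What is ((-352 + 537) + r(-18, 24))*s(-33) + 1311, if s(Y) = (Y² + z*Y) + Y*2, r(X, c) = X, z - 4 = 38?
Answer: -59310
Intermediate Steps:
z = 42 (z = 4 + 38 = 42)
s(Y) = Y² + 44*Y (s(Y) = (Y² + 42*Y) + Y*2 = (Y² + 42*Y) + 2*Y = Y² + 44*Y)
((-352 + 537) + r(-18, 24))*s(-33) + 1311 = ((-352 + 537) - 18)*(-33*(44 - 33)) + 1311 = (185 - 18)*(-33*11) + 1311 = 167*(-363) + 1311 = -60621 + 1311 = -59310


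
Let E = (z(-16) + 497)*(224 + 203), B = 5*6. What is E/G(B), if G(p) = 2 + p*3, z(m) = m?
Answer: 205387/92 ≈ 2232.5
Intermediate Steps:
B = 30
E = 205387 (E = (-16 + 497)*(224 + 203) = 481*427 = 205387)
G(p) = 2 + 3*p
E/G(B) = 205387/(2 + 3*30) = 205387/(2 + 90) = 205387/92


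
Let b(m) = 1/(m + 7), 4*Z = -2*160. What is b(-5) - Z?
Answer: 161/2 ≈ 80.500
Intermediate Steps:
Z = -80 (Z = (-2*160)/4 = (¼)*(-320) = -80)
b(m) = 1/(7 + m)
b(-5) - Z = 1/(7 - 5) - 1*(-80) = 1/2 + 80 = ½ + 80 = 161/2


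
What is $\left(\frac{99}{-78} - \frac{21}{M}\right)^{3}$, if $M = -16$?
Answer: $\frac{729}{8998912} \approx 8.101 \cdot 10^{-5}$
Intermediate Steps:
$\left(\frac{99}{-78} - \frac{21}{M}\right)^{3} = \left(\frac{99}{-78} - \frac{21}{-16}\right)^{3} = \left(99 \left(- \frac{1}{78}\right) - - \frac{21}{16}\right)^{3} = \left(- \frac{33}{26} + \frac{21}{16}\right)^{3} = \left(\frac{9}{208}\right)^{3} = \frac{729}{8998912}$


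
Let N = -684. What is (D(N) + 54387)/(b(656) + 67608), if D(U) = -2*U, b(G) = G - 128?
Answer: 18585/22712 ≈ 0.81829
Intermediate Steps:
b(G) = -128 + G
(D(N) + 54387)/(b(656) + 67608) = (-2*(-684) + 54387)/((-128 + 656) + 67608) = (1368 + 54387)/(528 + 67608) = 55755/68136 = 55755*(1/68136) = 18585/22712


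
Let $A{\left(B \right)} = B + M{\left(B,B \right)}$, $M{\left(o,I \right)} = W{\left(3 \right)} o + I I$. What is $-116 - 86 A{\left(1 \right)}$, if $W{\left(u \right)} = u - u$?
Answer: $-288$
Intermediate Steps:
$W{\left(u \right)} = 0$
$M{\left(o,I \right)} = I^{2}$ ($M{\left(o,I \right)} = 0 o + I I = 0 + I^{2} = I^{2}$)
$A{\left(B \right)} = B + B^{2}$
$-116 - 86 A{\left(1 \right)} = -116 - 86 \cdot 1 \left(1 + 1\right) = -116 - 86 \cdot 1 \cdot 2 = -116 - 172 = -288$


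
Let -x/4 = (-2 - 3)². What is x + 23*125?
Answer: 2775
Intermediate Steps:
x = -100 (x = -4*(-2 - 3)² = -4*(-5)² = -4*25 = -100)
x + 23*125 = -100 + 23*125 = -100 + 2875 = 2775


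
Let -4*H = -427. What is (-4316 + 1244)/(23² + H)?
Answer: -12288/2543 ≈ -4.8321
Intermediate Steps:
H = 427/4 (H = -¼*(-427) = 427/4 ≈ 106.75)
(-4316 + 1244)/(23² + H) = (-4316 + 1244)/(23² + 427/4) = -3072/(529 + 427/4) = -3072/2543/4 = -3072*4/2543 = -12288/2543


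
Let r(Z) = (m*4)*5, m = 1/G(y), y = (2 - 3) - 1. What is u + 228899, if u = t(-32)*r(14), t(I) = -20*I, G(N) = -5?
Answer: 226339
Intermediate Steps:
y = -2 (y = -1 - 1 = -2)
m = -⅕ (m = 1/(-5) = -⅕ ≈ -0.20000)
r(Z) = -4 (r(Z) = -⅕*4*5 = -⅘*5 = -4)
u = -2560 (u = -20*(-32)*(-4) = 640*(-4) = -2560)
u + 228899 = -2560 + 228899 = 226339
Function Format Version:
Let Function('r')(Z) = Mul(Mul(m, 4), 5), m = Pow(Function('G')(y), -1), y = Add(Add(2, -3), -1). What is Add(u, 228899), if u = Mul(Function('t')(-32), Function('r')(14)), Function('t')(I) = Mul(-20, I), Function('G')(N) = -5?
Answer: 226339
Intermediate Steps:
y = -2 (y = Add(-1, -1) = -2)
m = Rational(-1, 5) (m = Pow(-5, -1) = Rational(-1, 5) ≈ -0.20000)
Function('r')(Z) = -4 (Function('r')(Z) = Mul(Mul(Rational(-1, 5), 4), 5) = Mul(Rational(-4, 5), 5) = -4)
u = -2560 (u = Mul(Mul(-20, -32), -4) = Mul(640, -4) = -2560)
Add(u, 228899) = Add(-2560, 228899) = 226339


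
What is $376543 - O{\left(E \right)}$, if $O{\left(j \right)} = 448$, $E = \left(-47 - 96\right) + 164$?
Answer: $376095$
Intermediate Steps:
$E = 21$ ($E = -143 + 164 = 21$)
$376543 - O{\left(E \right)} = 376543 - 448 = 376095$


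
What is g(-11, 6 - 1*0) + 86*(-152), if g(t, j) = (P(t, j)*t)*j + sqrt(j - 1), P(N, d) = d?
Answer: -13468 + sqrt(5) ≈ -13466.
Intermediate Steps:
g(t, j) = sqrt(-1 + j) + t*j**2 (g(t, j) = (j*t)*j + sqrt(j - 1) = t*j**2 + sqrt(-1 + j) = sqrt(-1 + j) + t*j**2)
g(-11, 6 - 1*0) + 86*(-152) = (sqrt(-1 + (6 - 1*0)) - 11*(6 - 1*0)**2) + 86*(-152) = (sqrt(-1 + (6 + 0)) - 11*(6 + 0)**2) - 13072 = (sqrt(-1 + 6) - 11*6**2) - 13072 = (sqrt(5) - 11*36) - 13072 = (sqrt(5) - 396) - 13072 = (-396 + sqrt(5)) - 13072 = -13468 + sqrt(5)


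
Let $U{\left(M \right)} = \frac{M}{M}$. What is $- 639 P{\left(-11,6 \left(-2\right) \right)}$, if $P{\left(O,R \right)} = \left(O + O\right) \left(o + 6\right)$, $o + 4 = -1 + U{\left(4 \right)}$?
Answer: $28116$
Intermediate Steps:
$U{\left(M \right)} = 1$
$o = -4$ ($o = -4 + \left(-1 + 1\right) = -4 + 0 = -4$)
$P{\left(O,R \right)} = 4 O$ ($P{\left(O,R \right)} = \left(O + O\right) \left(-4 + 6\right) = 2 O 2 = 4 O$)
$- 639 P{\left(-11,6 \left(-2\right) \right)} = - 639 \cdot 4 \left(-11\right) = \left(-639\right) \left(-44\right) = 28116$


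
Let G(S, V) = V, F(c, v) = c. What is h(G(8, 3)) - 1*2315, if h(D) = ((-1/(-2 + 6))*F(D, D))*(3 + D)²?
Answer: -2342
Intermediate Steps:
h(D) = -D*(3 + D)²/4 (h(D) = ((-1/(-2 + 6))*D)*(3 + D)² = ((-1/4)*D)*(3 + D)² = ((-1*¼)*D)*(3 + D)² = (-D/4)*(3 + D)² = -D*(3 + D)²/4)
h(G(8, 3)) - 1*2315 = -¼*3*(3 + 3)² - 1*2315 = -¼*3*6² - 2315 = -¼*3*36 - 2315 = -27 - 2315 = -2342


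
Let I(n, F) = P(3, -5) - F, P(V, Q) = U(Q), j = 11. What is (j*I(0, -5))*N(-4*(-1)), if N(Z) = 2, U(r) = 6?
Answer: 242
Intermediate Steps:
P(V, Q) = 6
I(n, F) = 6 - F
(j*I(0, -5))*N(-4*(-1)) = (11*(6 - 1*(-5)))*2 = (11*(6 + 5))*2 = (11*11)*2 = 121*2 = 242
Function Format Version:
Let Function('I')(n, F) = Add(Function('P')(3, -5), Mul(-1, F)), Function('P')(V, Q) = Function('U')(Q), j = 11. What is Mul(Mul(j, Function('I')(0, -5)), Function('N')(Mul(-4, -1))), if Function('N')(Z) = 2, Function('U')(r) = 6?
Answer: 242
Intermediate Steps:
Function('P')(V, Q) = 6
Function('I')(n, F) = Add(6, Mul(-1, F))
Mul(Mul(j, Function('I')(0, -5)), Function('N')(Mul(-4, -1))) = Mul(Mul(11, Add(6, Mul(-1, -5))), 2) = Mul(Mul(11, Add(6, 5)), 2) = Mul(Mul(11, 11), 2) = Mul(121, 2) = 242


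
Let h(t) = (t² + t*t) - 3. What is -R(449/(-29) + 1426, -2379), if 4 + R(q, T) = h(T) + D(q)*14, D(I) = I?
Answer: -328831645/29 ≈ -1.1339e+7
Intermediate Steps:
h(t) = -3 + 2*t² (h(t) = (t² + t²) - 3 = 2*t² - 3 = -3 + 2*t²)
R(q, T) = -7 + 2*T² + 14*q (R(q, T) = -4 + ((-3 + 2*T²) + q*14) = -4 + ((-3 + 2*T²) + 14*q) = -4 + (-3 + 2*T² + 14*q) = -7 + 2*T² + 14*q)
-R(449/(-29) + 1426, -2379) = -(-7 + 2*(-2379)² + 14*(449/(-29) + 1426)) = -(-7 + 2*5659641 + 14*(449*(-1/29) + 1426)) = -(-7 + 11319282 + 14*(-449/29 + 1426)) = -(-7 + 11319282 + 14*(40905/29)) = -(-7 + 11319282 + 572670/29) = -1*328831645/29 = -328831645/29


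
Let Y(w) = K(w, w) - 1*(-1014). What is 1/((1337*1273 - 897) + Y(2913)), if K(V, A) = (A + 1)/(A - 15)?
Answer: 1449/2466370439 ≈ 5.8750e-7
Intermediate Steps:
K(V, A) = (1 + A)/(-15 + A)
Y(w) = 1014 + (1 + w)/(-15 + w) (Y(w) = (1 + w)/(-15 + w) - 1*(-1014) = (1 + w)/(-15 + w) + 1014 = 1014 + (1 + w)/(-15 + w))
1/((1337*1273 - 897) + Y(2913)) = 1/((1337*1273 - 897) + (-15209 + 1015*2913)/(-15 + 2913)) = 1/((1702001 - 897) + (-15209 + 2956695)/2898) = 1/(1701104 + (1/2898)*2941486) = 1/(1701104 + 1470743/1449) = 1/(2466370439/1449) = 1449/2466370439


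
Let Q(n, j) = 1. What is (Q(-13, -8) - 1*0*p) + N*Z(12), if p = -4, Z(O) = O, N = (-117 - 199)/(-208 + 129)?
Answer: 49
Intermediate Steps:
N = 4 (N = -316/(-79) = -316*(-1/79) = 4)
(Q(-13, -8) - 1*0*p) + N*Z(12) = (1 - 1*0*(-4)) + 4*12 = (1 - 0*(-4)) + 48 = (1 - 1*0) + 48 = (1 + 0) + 48 = 1 + 48 = 49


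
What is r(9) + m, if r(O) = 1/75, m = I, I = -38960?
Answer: -2921999/75 ≈ -38960.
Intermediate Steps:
m = -38960
r(O) = 1/75
r(9) + m = 1/75 - 38960 = -2921999/75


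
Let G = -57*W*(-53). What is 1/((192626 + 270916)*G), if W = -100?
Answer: -1/140036038200 ≈ -7.1410e-12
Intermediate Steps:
G = -302100 (G = -57*(-100)*(-53) = 5700*(-53) = -302100)
1/((192626 + 270916)*G) = 1/((192626 + 270916)*(-302100)) = -1/302100/463542 = (1/463542)*(-1/302100) = -1/140036038200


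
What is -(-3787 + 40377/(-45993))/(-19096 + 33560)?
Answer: 14517989/55436896 ≈ 0.26188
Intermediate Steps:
-(-3787 + 40377/(-45993))/(-19096 + 33560) = -(-3787 + 40377*(-1/45993))/14464 = -(-3787 - 13459/15331)/14464 = -(-58071956)/(15331*14464) = -1*(-14517989/55436896) = 14517989/55436896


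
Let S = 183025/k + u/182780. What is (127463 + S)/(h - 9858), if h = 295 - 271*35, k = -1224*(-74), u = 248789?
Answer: -14258562824423/2130735185280 ≈ -6.6918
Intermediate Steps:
k = 90576 (k = -17*(-5328) = 90576)
S = 378294743/111861360 (S = 183025/90576 + 248789/182780 = 378294743/111861360 ≈ 3.3818)
h = -9190 (h = 295 - 9485 = -9190)
(127463 + S)/(h - 9858) = (127463 + 378294743/111861360)/(-9190 - 9858) = (14258562824423/111861360)/(-19048) = (14258562824423/111861360)*(-1/19048) = -14258562824423/2130735185280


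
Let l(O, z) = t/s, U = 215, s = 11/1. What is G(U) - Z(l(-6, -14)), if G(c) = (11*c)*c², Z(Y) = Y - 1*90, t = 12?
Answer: 1202544353/11 ≈ 1.0932e+8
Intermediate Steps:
s = 11 (s = 11*1 = 11)
l(O, z) = 12/11
Z(Y) = -90 + Y (Z(Y) = Y - 90 = -90 + Y)
G(c) = 11*c³
G(U) - Z(l(-6, -14)) = 11*215³ - (-90 + 12/11) = 11*9938375 - 1*(-978/11) = 109322125 + 978/11 = 1202544353/11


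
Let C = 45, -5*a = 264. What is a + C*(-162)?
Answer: -36714/5 ≈ -7342.8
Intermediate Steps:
a = -264/5 (a = -⅕*264 = -264/5 ≈ -52.800)
a + C*(-162) = -264/5 + 45*(-162) = -264/5 - 7290 = -36714/5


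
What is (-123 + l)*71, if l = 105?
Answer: -1278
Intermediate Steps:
(-123 + l)*71 = (-123 + 105)*71 = -18*71 = -1278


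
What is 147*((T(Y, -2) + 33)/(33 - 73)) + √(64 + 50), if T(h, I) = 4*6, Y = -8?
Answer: -8379/40 + √114 ≈ -198.80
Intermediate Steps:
T(h, I) = 24
147*((T(Y, -2) + 33)/(33 - 73)) + √(64 + 50) = 147*((24 + 33)/(33 - 73)) + √(64 + 50) = 147*(57/(-40)) + √114 = 147*(57*(-1/40)) + √114 = 147*(-57/40) + √114 = -8379/40 + √114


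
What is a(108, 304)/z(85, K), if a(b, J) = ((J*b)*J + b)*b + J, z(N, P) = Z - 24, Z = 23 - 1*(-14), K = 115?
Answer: 1077952192/13 ≈ 8.2919e+7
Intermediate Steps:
Z = 37 (Z = 23 + 14 = 37)
z(N, P) = 13 (z(N, P) = 37 - 24 = 13)
a(b, J) = J + b*(b + b*J²) (a(b, J) = (b*J² + b)*b + J = (b + b*J²)*b + J = b*(b + b*J²) + J = J + b*(b + b*J²))
a(108, 304)/z(85, K) = (304 + 108² + 304²*108²)/13 = (304 + 11664 + 92416*11664)*(1/13) = (304 + 11664 + 1077940224)*(1/13) = 1077952192*(1/13) = 1077952192/13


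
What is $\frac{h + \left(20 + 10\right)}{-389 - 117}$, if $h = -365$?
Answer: $\frac{335}{506} \approx 0.66206$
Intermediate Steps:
$\frac{h + \left(20 + 10\right)}{-389 - 117} = \frac{-365 + \left(20 + 10\right)}{-389 - 117} = \frac{-365 + 30}{-506} = \left(-335\right) \left(- \frac{1}{506}\right) = \frac{335}{506}$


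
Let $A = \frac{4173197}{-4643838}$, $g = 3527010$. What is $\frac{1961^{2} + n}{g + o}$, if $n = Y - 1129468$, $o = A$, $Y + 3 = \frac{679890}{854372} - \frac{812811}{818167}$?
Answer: $\frac{2204163286482412223436411}{2862283293048553647778673} \approx 0.77007$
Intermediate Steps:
$Y = - \frac{1117618163217}{349509488062}$ ($Y = -3 + \left(\frac{679890}{854372} - \frac{812811}{818167}\right) = -3 + \left(679890 \cdot \frac{1}{854372} - \frac{812811}{818167}\right) = -3 + \left(\frac{339945}{427186} - \frac{812811}{818167}\right) = -3 - \frac{69089699031}{349509488062} = - \frac{1117618163217}{349509488062} \approx -3.1977$)
$A = - \frac{4173197}{4643838}$ ($A = 4173197 \left(- \frac{1}{4643838}\right) = - \frac{4173197}{4643838} \approx -0.89865$)
$o = - \frac{4173197}{4643838} \approx -0.89865$
$n = - \frac{394760900080574233}{349509488062}$ ($n = - \frac{1117618163217}{349509488062} - 1129468 = - \frac{394760900080574233}{349509488062} \approx -1.1295 \cdot 10^{6}$)
$\frac{1961^{2} + n}{g + o} = \frac{1961^{2} - \frac{394760900080574233}{349509488062}}{3527010 - \frac{4173197}{4643838}} = \frac{3845521 - \frac{394760900080574233}{349509488062}}{\frac{16378858891183}{4643838}} = \frac{949285175961096069}{349509488062} \cdot \frac{4643838}{16378858891183} = \frac{2204163286482412223436411}{2862283293048553647778673}$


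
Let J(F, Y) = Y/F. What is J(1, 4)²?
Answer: 16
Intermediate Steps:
J(1, 4)² = (4/1)² = (4*1)² = 4² = 16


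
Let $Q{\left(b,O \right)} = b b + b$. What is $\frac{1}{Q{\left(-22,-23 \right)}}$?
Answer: $\frac{1}{462} \approx 0.0021645$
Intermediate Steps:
$Q{\left(b,O \right)} = b + b^{2}$ ($Q{\left(b,O \right)} = b^{2} + b = b + b^{2}$)
$\frac{1}{Q{\left(-22,-23 \right)}} = \frac{1}{\left(-22\right) \left(1 - 22\right)} = \frac{1}{\left(-22\right) \left(-21\right)} = \frac{1}{462}$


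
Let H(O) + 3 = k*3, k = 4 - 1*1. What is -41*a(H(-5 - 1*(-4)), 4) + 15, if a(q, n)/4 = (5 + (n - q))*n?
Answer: -1953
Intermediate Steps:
k = 3 (k = 4 - 1 = 3)
H(O) = 6 (H(O) = -3 + 3*3 = -3 + 9 = 6)
a(q, n) = 4*n*(5 + n - q) (a(q, n) = 4*((5 + (n - q))*n) = 4*((5 + n - q)*n) = 4*(n*(5 + n - q)) = 4*n*(5 + n - q))
-41*a(H(-5 - 1*(-4)), 4) + 15 = -164*4*(5 + 4 - 1*6) + 15 = -164*4*(5 + 4 - 6) + 15 = -164*4*3 + 15 = -41*48 + 15 = -1968 + 15 = -1953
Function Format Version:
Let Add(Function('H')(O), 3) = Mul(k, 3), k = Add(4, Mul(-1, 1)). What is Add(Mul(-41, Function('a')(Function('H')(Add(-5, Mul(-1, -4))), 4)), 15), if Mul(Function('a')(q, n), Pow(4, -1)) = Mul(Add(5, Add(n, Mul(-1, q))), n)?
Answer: -1953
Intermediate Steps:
k = 3 (k = Add(4, -1) = 3)
Function('H')(O) = 6 (Function('H')(O) = Add(-3, Mul(3, 3)) = Add(-3, 9) = 6)
Function('a')(q, n) = Mul(4, n, Add(5, n, Mul(-1, q))) (Function('a')(q, n) = Mul(4, Mul(Add(5, Add(n, Mul(-1, q))), n)) = Mul(4, Mul(Add(5, n, Mul(-1, q)), n)) = Mul(4, Mul(n, Add(5, n, Mul(-1, q)))) = Mul(4, n, Add(5, n, Mul(-1, q))))
Add(Mul(-41, Function('a')(Function('H')(Add(-5, Mul(-1, -4))), 4)), 15) = Add(Mul(-41, Mul(4, 4, Add(5, 4, Mul(-1, 6)))), 15) = Add(Mul(-41, Mul(4, 4, Add(5, 4, -6))), 15) = Add(Mul(-41, Mul(4, 4, 3)), 15) = Add(Mul(-41, 48), 15) = Add(-1968, 15) = -1953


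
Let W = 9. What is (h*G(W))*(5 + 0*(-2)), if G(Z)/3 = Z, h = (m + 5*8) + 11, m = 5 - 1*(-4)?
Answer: 8100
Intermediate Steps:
m = 9 (m = 5 + 4 = 9)
h = 60 (h = (9 + 5*8) + 11 = (9 + 40) + 11 = 49 + 11 = 60)
G(Z) = 3*Z
(h*G(W))*(5 + 0*(-2)) = (60*(3*9))*(5 + 0*(-2)) = (60*27)*(5 + 0) = 1620*5 = 8100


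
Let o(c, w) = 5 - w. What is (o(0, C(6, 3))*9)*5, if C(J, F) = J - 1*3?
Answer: 90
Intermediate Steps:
C(J, F) = -3 + J (C(J, F) = J - 3 = -3 + J)
(o(0, C(6, 3))*9)*5 = ((5 - (-3 + 6))*9)*5 = ((5 - 1*3)*9)*5 = ((5 - 3)*9)*5 = (2*9)*5 = 18*5 = 90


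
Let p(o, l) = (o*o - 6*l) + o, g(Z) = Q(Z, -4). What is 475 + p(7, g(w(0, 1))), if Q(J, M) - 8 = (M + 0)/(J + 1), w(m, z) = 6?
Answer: 3405/7 ≈ 486.43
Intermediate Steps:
Q(J, M) = 8 + M/(1 + J) (Q(J, M) = 8 + (M + 0)/(J + 1) = 8 + M/(1 + J))
g(Z) = (4 + 8*Z)/(1 + Z) (g(Z) = (8 - 4 + 8*Z)/(1 + Z) = (4 + 8*Z)/(1 + Z))
p(o, l) = o + o² - 6*l (p(o, l) = (o² - 6*l) + o = o + o² - 6*l)
475 + p(7, g(w(0, 1))) = 475 + (7 + 7² - 24*(1 + 2*6)/(1 + 6)) = 475 + (7 + 49 - 24*(1 + 12)/7) = 475 + (7 + 49 - 24*13/7) = 475 + (7 + 49 - 6*52/7) = 475 + (7 + 49 - 312/7) = 475 + 80/7 = 3405/7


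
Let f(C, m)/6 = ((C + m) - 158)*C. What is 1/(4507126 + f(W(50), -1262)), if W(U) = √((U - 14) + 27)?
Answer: 281719/1269563694676 + 3195*√7/2539127389352 ≈ 2.2523e-7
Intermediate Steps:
W(U) = √(13 + U) (W(U) = √((-14 + U) + 27) = √(13 + U))
f(C, m) = 6*C*(-158 + C + m) (f(C, m) = 6*(((C + m) - 158)*C) = 6*((-158 + C + m)*C) = 6*(C*(-158 + C + m)) = 6*C*(-158 + C + m))
1/(4507126 + f(W(50), -1262)) = 1/(4507126 + 6*√(13 + 50)*(-158 + √(13 + 50) - 1262)) = 1/(4507126 + 6*√63*(-158 + √63 - 1262)) = 1/(4507126 + 6*(3*√7)*(-158 + 3*√7 - 1262)) = 1/(4507126 + 6*(3*√7)*(-1420 + 3*√7)) = 1/(4507126 + 18*√7*(-1420 + 3*√7))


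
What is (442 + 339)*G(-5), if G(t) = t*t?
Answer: 19525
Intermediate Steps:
G(t) = t**2
(442 + 339)*G(-5) = (442 + 339)*(-5)**2 = 781*25 = 19525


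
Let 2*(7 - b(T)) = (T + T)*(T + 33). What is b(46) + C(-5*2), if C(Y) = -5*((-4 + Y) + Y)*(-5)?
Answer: -4227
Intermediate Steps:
b(T) = 7 - T*(33 + T) (b(T) = 7 - (T + T)*(T + 33)/2 = 7 - 2*T*(33 + T)/2 = 7 - T*(33 + T))
C(Y) = -100 + 50*Y (C(Y) = -5*(-4 + 2*Y)*(-5) = (20 - 10*Y)*(-5) = -100 + 50*Y)
b(46) + C(-5*2) = (7 - 1*46² - 33*46) + (-100 + 50*(-5*2)) = (7 - 1*2116 - 1518) + (-100 + 50*(-10)) = (7 - 2116 - 1518) + (-100 - 500) = -3627 - 600 = -4227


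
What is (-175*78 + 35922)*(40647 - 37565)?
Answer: 68642304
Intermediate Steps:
(-175*78 + 35922)*(40647 - 37565) = (-13650 + 35922)*3082 = 22272*3082 = 68642304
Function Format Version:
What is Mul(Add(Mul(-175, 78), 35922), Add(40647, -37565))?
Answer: 68642304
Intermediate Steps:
Mul(Add(Mul(-175, 78), 35922), Add(40647, -37565)) = Mul(Add(-13650, 35922), 3082) = Mul(22272, 3082) = 68642304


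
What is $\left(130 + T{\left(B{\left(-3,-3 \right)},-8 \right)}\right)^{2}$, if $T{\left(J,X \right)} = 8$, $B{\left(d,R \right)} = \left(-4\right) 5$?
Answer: $19044$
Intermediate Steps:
$B{\left(d,R \right)} = -20$
$\left(130 + T{\left(B{\left(-3,-3 \right)},-8 \right)}\right)^{2} = \left(130 + 8\right)^{2} = 138^{2} = 19044$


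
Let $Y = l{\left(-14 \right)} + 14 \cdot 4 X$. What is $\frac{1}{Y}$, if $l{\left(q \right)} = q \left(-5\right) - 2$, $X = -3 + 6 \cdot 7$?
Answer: $\frac{1}{2252} \approx 0.00044405$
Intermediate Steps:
$X = 39$ ($X = -3 + 42 = 39$)
$l{\left(q \right)} = -2 - 5 q$ ($l{\left(q \right)} = - 5 q - 2 = -2 - 5 q$)
$Y = 2252$ ($Y = \left(-2 - -70\right) + 14 \cdot 4 \cdot 39 = \left(-2 + 70\right) + 56 \cdot 39 = 68 + 2184 = 2252$)
$\frac{1}{Y} = \frac{1}{2252}$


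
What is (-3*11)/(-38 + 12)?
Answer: 33/26 ≈ 1.2692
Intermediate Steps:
(-3*11)/(-38 + 12) = -33/(-26) = -33*(-1/26) = 33/26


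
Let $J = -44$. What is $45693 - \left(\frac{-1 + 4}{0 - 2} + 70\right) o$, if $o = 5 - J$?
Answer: $\frac{84673}{2} \approx 42337.0$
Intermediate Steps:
$o = 49$ ($o = 5 - -44 = 5 + 44 = 49$)
$45693 - \left(\frac{-1 + 4}{0 - 2} + 70\right) o = 45693 - \left(\frac{-1 + 4}{0 - 2} + 70\right) 49 = 45693 - \left(\frac{1}{-2} \cdot 3 + 70\right) 49 = 45693 - \left(\left(- \frac{1}{2}\right) 3 + 70\right) 49 = 45693 - \left(- \frac{3}{2} + 70\right) 49 = 45693 - \frac{137}{2} \cdot 49 = 45693 - \frac{6713}{2} = \frac{84673}{2}$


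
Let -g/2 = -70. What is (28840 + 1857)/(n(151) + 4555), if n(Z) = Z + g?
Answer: 30697/4846 ≈ 6.3345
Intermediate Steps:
g = 140 (g = -2*(-70) = 140)
n(Z) = 140 + Z (n(Z) = Z + 140 = 140 + Z)
(28840 + 1857)/(n(151) + 4555) = (28840 + 1857)/((140 + 151) + 4555) = 30697/(291 + 4555) = 30697/4846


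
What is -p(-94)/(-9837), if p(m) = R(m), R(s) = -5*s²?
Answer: -44180/9837 ≈ -4.4912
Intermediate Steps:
p(m) = -5*m²
-p(-94)/(-9837) = -(-5*(-94)²)/(-9837) = -(-5*8836)*(-1)/9837 = -(-44180)*(-1)/9837 = -1*44180/9837 = -44180/9837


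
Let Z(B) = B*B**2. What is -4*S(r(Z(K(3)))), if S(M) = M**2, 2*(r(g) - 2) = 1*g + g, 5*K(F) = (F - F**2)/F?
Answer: -234256/15625 ≈ -14.992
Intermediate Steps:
K(F) = (F - F**2)/(5*F) (K(F) = ((F - F**2)/F)/5 = (F - F**2)/(5*F))
Z(B) = B**3
r(g) = 2 + g (r(g) = 2 + (1*g + g)/2 = 2 + (g + g)/2 = 2 + (2*g)/2 = 2 + g)
-4*S(r(Z(K(3)))) = -4*(2 + (1/5 - 1/5*3)**3)**2 = -4*(2 + (1/5 - 3/5)**3)**2 = -4*(2 + (-2/5)**3)**2 = -4*(2 - 8/125)**2 = -4*(242/125)**2 = -4*58564/15625 = -234256/15625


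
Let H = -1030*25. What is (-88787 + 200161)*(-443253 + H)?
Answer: -52234740122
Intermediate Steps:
H = -25750
(-88787 + 200161)*(-443253 + H) = (-88787 + 200161)*(-443253 - 25750) = 111374*(-469003) = -52234740122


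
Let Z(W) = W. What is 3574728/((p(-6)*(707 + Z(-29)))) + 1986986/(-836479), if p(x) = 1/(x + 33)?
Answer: 13455607532786/94522127 ≈ 1.4235e+5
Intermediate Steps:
p(x) = 1/(33 + x)
3574728/((p(-6)*(707 + Z(-29)))) + 1986986/(-836479) = 3574728/(((707 - 29)/(33 - 6))) + 1986986/(-836479) = 3574728/((678/27)) + 1986986*(-1/836479) = 3574728/(((1/27)*678)) - 1986986/836479 = 3574728/(226/9) - 1986986/836479 = 3574728*(9/226) - 1986986/836479 = 16086276/113 - 1986986/836479 = 13455607532786/94522127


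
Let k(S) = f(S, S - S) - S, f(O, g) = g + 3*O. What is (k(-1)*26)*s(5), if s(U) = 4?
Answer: -208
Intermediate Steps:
k(S) = 2*S (k(S) = ((S - S) + 3*S) - S = (0 + 3*S) - S = 3*S - S = 2*S)
(k(-1)*26)*s(5) = ((2*(-1))*26)*4 = -2*26*4 = -52*4 = -208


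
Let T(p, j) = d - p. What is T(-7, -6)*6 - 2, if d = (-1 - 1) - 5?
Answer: -2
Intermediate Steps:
d = -7 (d = -2 - 5 = -7)
T(p, j) = -7 - p
T(-7, -6)*6 - 2 = (-7 - 1*(-7))*6 - 2 = (-7 + 7)*6 - 2 = 0*6 - 2 = 0 - 2 = -2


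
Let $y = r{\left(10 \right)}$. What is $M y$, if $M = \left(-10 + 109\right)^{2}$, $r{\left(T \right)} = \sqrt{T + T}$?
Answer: $19602 \sqrt{5} \approx 43831.0$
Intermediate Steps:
$r{\left(T \right)} = \sqrt{2} \sqrt{T}$ ($r{\left(T \right)} = \sqrt{2 T} = \sqrt{2} \sqrt{T}$)
$M = 9801$ ($M = 99^{2} = 9801$)
$y = 2 \sqrt{5}$ ($y = \sqrt{2} \sqrt{10} = 2 \sqrt{5} \approx 4.4721$)
$M y = 9801 \cdot 2 \sqrt{5} = 19602 \sqrt{5}$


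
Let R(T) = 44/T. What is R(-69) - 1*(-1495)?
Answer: 103111/69 ≈ 1494.4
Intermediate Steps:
R(-69) - 1*(-1495) = 44/(-69) - 1*(-1495) = 44*(-1/69) + 1495 = -44/69 + 1495 = 103111/69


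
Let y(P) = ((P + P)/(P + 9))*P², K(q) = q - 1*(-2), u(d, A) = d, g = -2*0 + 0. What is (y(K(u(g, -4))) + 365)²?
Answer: 16248961/121 ≈ 1.3429e+5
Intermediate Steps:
g = 0 (g = 0 + 0 = 0)
K(q) = 2 + q (K(q) = q + 2 = 2 + q)
y(P) = 2*P³/(9 + P) (y(P) = ((2*P)/(9 + P))*P² = (2*P/(9 + P))*P² = 2*P³/(9 + P))
(y(K(u(g, -4))) + 365)² = (2*(2 + 0)³/(9 + (2 + 0)) + 365)² = (2*2³/(9 + 2) + 365)² = (2*8/11 + 365)² = (2*8*(1/11) + 365)² = (16/11 + 365)² = (4031/11)² = 16248961/121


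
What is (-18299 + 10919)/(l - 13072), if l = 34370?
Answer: -3690/10649 ≈ -0.34651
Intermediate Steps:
(-18299 + 10919)/(l - 13072) = (-18299 + 10919)/(34370 - 13072) = -7380/21298 = -7380*1/21298 = -3690/10649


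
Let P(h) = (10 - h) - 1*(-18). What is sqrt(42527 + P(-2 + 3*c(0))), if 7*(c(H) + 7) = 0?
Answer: sqrt(42578) ≈ 206.34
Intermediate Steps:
c(H) = -7 (c(H) = -7 + (1/7)*0 = -7 + 0 = -7)
P(h) = 28 - h (P(h) = (10 - h) + 18 = 28 - h)
sqrt(42527 + P(-2 + 3*c(0))) = sqrt(42527 + (28 - (-2 + 3*(-7)))) = sqrt(42527 + (28 - (-2 - 21))) = sqrt(42527 + (28 - 1*(-23))) = sqrt(42527 + (28 + 23)) = sqrt(42527 + 51) = sqrt(42578)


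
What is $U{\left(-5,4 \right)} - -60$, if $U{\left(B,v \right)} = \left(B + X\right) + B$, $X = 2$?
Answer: $52$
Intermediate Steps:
$U{\left(B,v \right)} = 2 + 2 B$ ($U{\left(B,v \right)} = \left(B + 2\right) + B = \left(2 + B\right) + B = 2 + 2 B$)
$U{\left(-5,4 \right)} - -60 = \left(2 + 2 \left(-5\right)\right) - -60 = \left(2 - 10\right) + 60 = -8 + 60 = 52$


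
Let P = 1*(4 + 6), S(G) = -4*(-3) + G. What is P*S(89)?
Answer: 1010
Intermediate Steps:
S(G) = 12 + G
P = 10 (P = 1*10 = 10)
P*S(89) = 10*(12 + 89) = 10*101 = 1010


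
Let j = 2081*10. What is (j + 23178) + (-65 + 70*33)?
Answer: 46233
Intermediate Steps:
j = 20810
(j + 23178) + (-65 + 70*33) = (20810 + 23178) + (-65 + 70*33) = 43988 + (-65 + 2310) = 43988 + 2245 = 46233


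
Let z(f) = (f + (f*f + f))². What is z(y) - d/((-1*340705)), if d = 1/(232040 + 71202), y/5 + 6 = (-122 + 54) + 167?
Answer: 4872002767411350980251/103316065610 ≈ 4.7156e+10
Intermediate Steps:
y = 465 (y = -30 + 5*((-122 + 54) + 167) = -30 + 5*(-68 + 167) = -30 + 5*99 = -30 + 495 = 465)
d = 1/303242 ≈ 3.2977e-6
z(f) = (f² + 2*f)² (z(f) = (f + (f² + f))² = (f + (f + f²))² = (f² + 2*f)²)
z(y) - d/((-1*340705)) = 465²*(2 + 465)² - 1/(303242*((-1*340705))) = 216225*467² - 1/(303242*(-340705)) = 216225*218089 - (-1)/(303242*340705) = 47156294025 - 1*(-1/103316065610) = 47156294025 + 1/103316065610 = 4872002767411350980251/103316065610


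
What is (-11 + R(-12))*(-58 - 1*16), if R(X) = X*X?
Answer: -9842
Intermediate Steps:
R(X) = X**2
(-11 + R(-12))*(-58 - 1*16) = (-11 + (-12)**2)*(-58 - 1*16) = (-11 + 144)*(-58 - 16) = 133*(-74) = -9842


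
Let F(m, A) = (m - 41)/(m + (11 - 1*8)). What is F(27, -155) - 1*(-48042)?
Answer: 720623/15 ≈ 48042.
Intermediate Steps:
F(m, A) = (-41 + m)/(3 + m) (F(m, A) = (-41 + m)/(m + (11 - 8)) = (-41 + m)/(m + 3) = (-41 + m)/(3 + m))
F(27, -155) - 1*(-48042) = (-41 + 27)/(3 + 27) - 1*(-48042) = -14/30 + 48042 = (1/30)*(-14) + 48042 = -7/15 + 48042 = 720623/15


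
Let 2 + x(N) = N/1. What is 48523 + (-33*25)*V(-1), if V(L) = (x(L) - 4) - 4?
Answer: 57598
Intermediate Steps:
x(N) = -2 + N (x(N) = -2 + N/1 = -2 + N*1 = -2 + N)
V(L) = -10 + L (V(L) = ((-2 + L) - 4) - 4 = (-6 + L) - 4 = -10 + L)
48523 + (-33*25)*V(-1) = 48523 + (-33*25)*(-10 - 1) = 48523 - 825*(-11) = 48523 + 9075 = 57598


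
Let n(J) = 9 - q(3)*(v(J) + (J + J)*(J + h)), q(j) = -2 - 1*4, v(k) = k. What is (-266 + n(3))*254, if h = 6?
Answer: 21590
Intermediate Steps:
q(j) = -6 (q(j) = -2 - 4 = -6)
n(J) = 9 + 6*J + 12*J*(6 + J) (n(J) = 9 - (-6)*(J + (J + J)*(J + 6)) = 9 - (-6)*(J + (2*J)*(6 + J)) = 9 - (-6)*(J + 2*J*(6 + J)) = 9 - (-6*J - 12*J*(6 + J)) = 9 + (6*J + 12*J*(6 + J)) = 9 + 6*J + 12*J*(6 + J))
(-266 + n(3))*254 = (-266 + (9 + 12*3² + 78*3))*254 = (-266 + (9 + 12*9 + 234))*254 = (-266 + (9 + 108 + 234))*254 = (-266 + 351)*254 = 85*254 = 21590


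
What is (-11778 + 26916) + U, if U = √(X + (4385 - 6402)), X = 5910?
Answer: 15138 + √3893 ≈ 15200.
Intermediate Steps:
U = √3893 (U = √(5910 + (4385 - 6402)) = √(5910 - 2017) = √3893 ≈ 62.394)
(-11778 + 26916) + U = (-11778 + 26916) + √3893 = 15138 + √3893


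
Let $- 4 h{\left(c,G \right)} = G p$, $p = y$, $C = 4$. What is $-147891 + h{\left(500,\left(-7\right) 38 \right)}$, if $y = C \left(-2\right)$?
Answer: $-148423$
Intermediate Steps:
$y = -8$ ($y = 4 \left(-2\right) = -8$)
$p = -8$
$h{\left(c,G \right)} = 2 G$ ($h{\left(c,G \right)} = - \frac{G \left(-8\right)}{4} = - \frac{\left(-8\right) G}{4} = 2 G$)
$-147891 + h{\left(500,\left(-7\right) 38 \right)} = -147891 + 2 \left(\left(-7\right) 38\right) = -147891 + 2 \left(-266\right) = -147891 - 532 = -148423$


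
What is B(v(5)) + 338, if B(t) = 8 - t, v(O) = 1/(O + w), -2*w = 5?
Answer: 1728/5 ≈ 345.60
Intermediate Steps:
w = -5/2 (w = -½*5 = -5/2 ≈ -2.5000)
v(O) = 1/(-5/2 + O) (v(O) = 1/(O - 5/2) = 1/(-5/2 + O))
B(v(5)) + 338 = (8 - 2/(-5 + 2*5)) + 338 = (8 - 2/(-5 + 10)) + 338 = (8 - 2/5) + 338 = (8 - 1*⅖) + 338 = (8 - ⅖) + 338 = 38/5 + 338 = 1728/5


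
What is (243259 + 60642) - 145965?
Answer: 157936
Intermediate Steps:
(243259 + 60642) - 145965 = 303901 - 145965 = 157936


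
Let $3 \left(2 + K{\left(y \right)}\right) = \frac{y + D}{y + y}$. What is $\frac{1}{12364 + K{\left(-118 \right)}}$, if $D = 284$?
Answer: $\frac{354}{4376065} \approx 8.0895 \cdot 10^{-5}$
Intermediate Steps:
$K{\left(y \right)} = -2 + \frac{284 + y}{6 y}$ ($K{\left(y \right)} = -2 + \frac{\left(y + 284\right) \frac{1}{y + y}}{3} = -2 + \frac{\left(284 + y\right) \frac{1}{2 y}}{3} = -2 + \frac{\frac{1}{2} \frac{1}{y} \left(284 + y\right)}{3} = -2 + \frac{284 + y}{6 y}$)
$\frac{1}{12364 + K{\left(-118 \right)}} = \frac{1}{12364 + \frac{284 - -1298}{6 \left(-118\right)}} = \frac{1}{12364 + \frac{1}{6} \left(- \frac{1}{118}\right) \left(284 + 1298\right)} = \frac{1}{12364 + \frac{1}{6} \left(- \frac{1}{118}\right) 1582} = \frac{1}{12364 - \frac{791}{354}} = \frac{1}{\frac{4376065}{354}} = \frac{354}{4376065}$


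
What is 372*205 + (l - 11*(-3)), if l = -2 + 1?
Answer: 76292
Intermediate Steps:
l = -1
372*205 + (l - 11*(-3)) = 372*205 + (-1 - 11*(-3)) = 76260 + (-1 + 33) = 76260 + 32 = 76292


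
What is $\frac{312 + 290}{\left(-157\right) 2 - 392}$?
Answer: $- \frac{301}{353} \approx -0.85269$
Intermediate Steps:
$\frac{312 + 290}{\left(-157\right) 2 - 392} = \frac{602}{-314 - 392} = \frac{602}{-706} = 602 \left(- \frac{1}{706}\right) = - \frac{301}{353}$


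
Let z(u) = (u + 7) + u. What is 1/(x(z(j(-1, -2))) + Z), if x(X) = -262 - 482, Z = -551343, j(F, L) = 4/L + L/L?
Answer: -1/552087 ≈ -1.8113e-6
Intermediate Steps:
j(F, L) = 1 + 4/L (j(F, L) = 4/L + 1 = 1 + 4/L)
z(u) = 7 + 2*u (z(u) = (7 + u) + u = 7 + 2*u)
x(X) = -744
1/(x(z(j(-1, -2))) + Z) = 1/(-744 - 551343) = 1/(-552087) = -1/552087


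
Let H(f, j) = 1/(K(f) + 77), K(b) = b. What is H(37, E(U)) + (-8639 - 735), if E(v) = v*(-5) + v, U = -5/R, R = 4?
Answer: -1068635/114 ≈ -9374.0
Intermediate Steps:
U = -5/4 ≈ -1.2500
E(v) = -4*v (E(v) = -5*v + v = -4*v)
H(f, j) = 1/(77 + f) (H(f, j) = 1/(f + 77) = 1/(77 + f))
H(37, E(U)) + (-8639 - 735) = 1/(77 + 37) + (-8639 - 735) = 1/114 - 9374 = -1068635/114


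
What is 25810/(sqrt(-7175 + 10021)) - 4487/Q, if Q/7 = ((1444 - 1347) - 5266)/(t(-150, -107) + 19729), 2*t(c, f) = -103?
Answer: 25226555/10338 + 12905*sqrt(2846)/1423 ≈ 2924.0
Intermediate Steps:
t(c, f) = -103/2 (t(c, f) = (1/2)*(-103) = -103/2)
Q = -72366/39355 (Q = 7*(((1444 - 1347) - 5266)/(-103/2 + 19729)) = 7*((97 - 5266)/(39355/2)) = 7*(-5169*2/39355) = 7*(-10338/39355) = -72366/39355 ≈ -1.8388)
25810/(sqrt(-7175 + 10021)) - 4487/Q = 25810/(sqrt(-7175 + 10021)) - 4487/(-72366/39355) = 25810/(sqrt(2846)) - 4487*(-39355/72366) = 25810*(sqrt(2846)/2846) + 25226555/10338 = 12905*sqrt(2846)/1423 + 25226555/10338 = 25226555/10338 + 12905*sqrt(2846)/1423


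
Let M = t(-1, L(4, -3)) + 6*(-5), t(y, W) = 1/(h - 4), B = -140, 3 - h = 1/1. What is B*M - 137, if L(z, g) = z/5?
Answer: 4133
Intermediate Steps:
L(z, g) = z/5 (L(z, g) = z*(⅕) = z/5)
h = 2 (h = 3 - 1/1 = 3 - 1 = 2)
t(y, W) = -½ (t(y, W) = 1/(2 - 4) = 1/(-2) = -½)
M = -61/2 (M = -½ + 6*(-5) = -½ - 30 = -61/2 ≈ -30.500)
B*M - 137 = -140*(-61/2) - 137 = 4270 - 137 = 4133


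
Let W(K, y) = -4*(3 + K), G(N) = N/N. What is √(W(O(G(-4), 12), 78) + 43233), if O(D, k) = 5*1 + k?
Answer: √43153 ≈ 207.73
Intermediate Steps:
G(N) = 1
O(D, k) = 5 + k
W(K, y) = -12 - 4*K
√(W(O(G(-4), 12), 78) + 43233) = √((-12 - 4*(5 + 12)) + 43233) = √((-12 - 4*17) + 43233) = √((-12 - 68) + 43233) = √(-80 + 43233) = √43153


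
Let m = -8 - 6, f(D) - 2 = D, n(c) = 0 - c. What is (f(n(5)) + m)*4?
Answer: -68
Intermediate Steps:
n(c) = -c
f(D) = 2 + D
m = -14
(f(n(5)) + m)*4 = ((2 - 1*5) - 14)*4 = ((2 - 5) - 14)*4 = (-3 - 14)*4 = -17*4 = -68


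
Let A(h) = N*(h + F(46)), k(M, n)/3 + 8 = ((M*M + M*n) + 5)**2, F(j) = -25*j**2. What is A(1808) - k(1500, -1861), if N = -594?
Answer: -879620156403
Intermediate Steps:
k(M, n) = -24 + 3*(5 + M**2 + M*n)**2 (k(M, n) = -24 + 3*((M*M + M*n) + 5)**2 = -24 + 3*((M**2 + M*n) + 5)**2 = -24 + 3*(5 + M**2 + M*n)**2)
A(h) = 31422600 - 594*h (A(h) = -594*(h - 25*46**2) = -594*(h - 25*2116) = -594*(h - 52900) = -594*(-52900 + h) = 31422600 - 594*h)
A(1808) - k(1500, -1861) = (31422600 - 594*1808) - (-24 + 3*(5 + 1500**2 + 1500*(-1861))**2) = (31422600 - 1073952) - (-24 + 3*(5 + 2250000 - 2791500)**2) = 30348648 - (-24 + 3*(-541495)**2) = 30348648 - (-24 + 3*293216835025) = 30348648 - (-24 + 879650505075) = 30348648 - 1*879650505051 = 30348648 - 879650505051 = -879620156403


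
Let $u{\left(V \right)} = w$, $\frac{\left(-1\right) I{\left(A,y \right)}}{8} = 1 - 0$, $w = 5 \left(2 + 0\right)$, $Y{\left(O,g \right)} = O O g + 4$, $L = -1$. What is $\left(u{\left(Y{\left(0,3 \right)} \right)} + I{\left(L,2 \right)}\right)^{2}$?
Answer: $4$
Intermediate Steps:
$Y{\left(O,g \right)} = 4 + g O^{2}$ ($Y{\left(O,g \right)} = O^{2} g + 4 = g O^{2} + 4 = 4 + g O^{2}$)
$w = 10$ ($w = 5 \cdot 2 = 10$)
$I{\left(A,y \right)} = -8$ ($I{\left(A,y \right)} = - 8 \left(1 - 0\right) = - 8 \left(1 + 0\right) = \left(-8\right) 1 = -8$)
$u{\left(V \right)} = 10$
$\left(u{\left(Y{\left(0,3 \right)} \right)} + I{\left(L,2 \right)}\right)^{2} = \left(10 - 8\right)^{2} = 2^{2} = 4$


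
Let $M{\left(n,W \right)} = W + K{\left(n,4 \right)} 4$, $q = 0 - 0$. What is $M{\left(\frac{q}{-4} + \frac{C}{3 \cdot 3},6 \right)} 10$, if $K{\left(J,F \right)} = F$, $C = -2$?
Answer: $220$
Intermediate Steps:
$q = 0$ ($q = 0 + 0 = 0$)
$M{\left(n,W \right)} = 16 + W$ ($M{\left(n,W \right)} = W + 4 \cdot 4 = W + 16 = 16 + W$)
$M{\left(\frac{q}{-4} + \frac{C}{3 \cdot 3},6 \right)} 10 = \left(16 + 6\right) 10 = 22 \cdot 10 = 220$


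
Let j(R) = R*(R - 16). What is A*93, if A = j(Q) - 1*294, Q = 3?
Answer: -30969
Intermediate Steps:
j(R) = R*(-16 + R)
A = -333 (A = 3*(-16 + 3) - 1*294 = 3*(-13) - 294 = -39 - 294 = -333)
A*93 = -333*93 = -30969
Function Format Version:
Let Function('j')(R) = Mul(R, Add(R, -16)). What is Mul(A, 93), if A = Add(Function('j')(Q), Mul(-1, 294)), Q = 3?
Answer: -30969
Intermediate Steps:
Function('j')(R) = Mul(R, Add(-16, R))
A = -333 (A = Add(Mul(3, Add(-16, 3)), Mul(-1, 294)) = Add(Mul(3, -13), -294) = Add(-39, -294) = -333)
Mul(A, 93) = Mul(-333, 93) = -30969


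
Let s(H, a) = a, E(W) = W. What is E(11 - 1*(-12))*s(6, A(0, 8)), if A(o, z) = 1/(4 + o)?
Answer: 23/4 ≈ 5.7500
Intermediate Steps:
E(11 - 1*(-12))*s(6, A(0, 8)) = (11 - 1*(-12))/(4 + 0) = (11 + 12)/4 = 23*(¼) = 23/4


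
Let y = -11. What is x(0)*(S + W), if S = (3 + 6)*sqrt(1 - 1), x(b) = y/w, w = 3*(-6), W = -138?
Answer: -253/3 ≈ -84.333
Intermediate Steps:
w = -18
x(b) = 11/18 (x(b) = -11/(-18) = -11*(-1/18) = 11/18)
S = 0 (S = 9*sqrt(0) = 9*0 = 0)
x(0)*(S + W) = 11*(0 - 138)/18 = (11/18)*(-138) = -253/3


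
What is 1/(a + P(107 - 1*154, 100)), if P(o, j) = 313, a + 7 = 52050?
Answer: 1/52356 ≈ 1.9100e-5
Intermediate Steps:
a = 52043 (a = -7 + 52050 = 52043)
1/(a + P(107 - 1*154, 100)) = 1/(52043 + 313) = 1/52356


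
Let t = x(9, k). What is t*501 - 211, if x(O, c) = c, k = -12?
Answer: -6223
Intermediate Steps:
t = -12
t*501 - 211 = -12*501 - 211 = -6012 - 211 = -6223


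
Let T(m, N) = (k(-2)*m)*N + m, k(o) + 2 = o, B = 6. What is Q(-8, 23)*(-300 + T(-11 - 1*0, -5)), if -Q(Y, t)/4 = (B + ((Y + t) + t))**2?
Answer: 4112064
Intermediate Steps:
Q(Y, t) = -4*(6 + Y + 2*t)**2 (Q(Y, t) = -4*(6 + ((Y + t) + t))**2 = -4*(6 + (Y + 2*t))**2 = -4*(6 + Y + 2*t)**2)
k(o) = -2 + o
T(m, N) = m - 4*N*m (T(m, N) = ((-2 - 2)*m)*N + m = (-4*m)*N + m = -4*N*m + m = m - 4*N*m)
Q(-8, 23)*(-300 + T(-11 - 1*0, -5)) = (-4*(6 - 8 + 2*23)**2)*(-300 + (-11 - 1*0)*(1 - 4*(-5))) = (-4*(6 - 8 + 46)**2)*(-300 + (-11 + 0)*(1 + 20)) = (-4*44**2)*(-300 - 11*21) = (-4*1936)*(-300 - 231) = -7744*(-531) = 4112064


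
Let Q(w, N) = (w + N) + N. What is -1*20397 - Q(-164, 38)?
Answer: -20309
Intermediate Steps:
Q(w, N) = w + 2*N (Q(w, N) = (N + w) + N = w + 2*N)
-1*20397 - Q(-164, 38) = -1*20397 - (-164 + 2*38) = -20397 - (-164 + 76) = -20397 - 1*(-88) = -20397 + 88 = -20309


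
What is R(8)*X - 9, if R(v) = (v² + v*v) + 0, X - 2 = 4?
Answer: 759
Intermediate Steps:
X = 6 (X = 2 + 4 = 6)
R(v) = 2*v² (R(v) = (v² + v²) + 0 = 2*v² + 0 = 2*v²)
R(8)*X - 9 = (2*8²)*6 - 9 = (2*64)*6 - 9 = 128*6 - 9 = 768 - 9 = 759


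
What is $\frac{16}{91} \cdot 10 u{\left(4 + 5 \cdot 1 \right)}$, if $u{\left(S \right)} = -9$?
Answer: $- \frac{1440}{91} \approx -15.824$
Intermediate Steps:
$\frac{16}{91} \cdot 10 u{\left(4 + 5 \cdot 1 \right)} = \frac{16}{91} \cdot 10 \left(-9\right) = \frac{160}{91} \left(-9\right) = - \frac{1440}{91}$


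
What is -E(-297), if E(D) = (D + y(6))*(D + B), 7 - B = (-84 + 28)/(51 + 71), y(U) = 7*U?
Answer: -4503810/61 ≈ -73833.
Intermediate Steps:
B = 455/61 (B = 7 - (-84 + 28)/(51 + 71) = 7 - (-56)/122 = 7 - 1*(-28/61) = 7 + 28/61 = 455/61 ≈ 7.4590)
E(D) = (42 + D)*(455/61 + D) (E(D) = (D + 7*6)*(D + 455/61) = (D + 42)*(455/61 + D) = (42 + D)*(455/61 + D))
-E(-297) = -(19110/61 + (-297)² + (3017/61)*(-297)) = -(19110/61 + 88209 - 896049/61) = -1*4503810/61 = -4503810/61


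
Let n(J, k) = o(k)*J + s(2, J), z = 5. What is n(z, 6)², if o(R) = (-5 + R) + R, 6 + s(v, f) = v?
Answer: 961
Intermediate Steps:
s(v, f) = -6 + v
o(R) = -5 + 2*R
n(J, k) = -4 + J*(-5 + 2*k) (n(J, k) = (-5 + 2*k)*J + (-6 + 2) = J*(-5 + 2*k) - 4 = -4 + J*(-5 + 2*k))
n(z, 6)² = (-4 + 5*(-5 + 2*6))² = (-4 + 5*(-5 + 12))² = (-4 + 5*7)² = (-4 + 35)² = 31² = 961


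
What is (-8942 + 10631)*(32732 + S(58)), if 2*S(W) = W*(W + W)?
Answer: 60966144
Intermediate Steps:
S(W) = W² (S(W) = (W*(W + W))/2 = (W*(2*W))/2 = (2*W²)/2 = W²)
(-8942 + 10631)*(32732 + S(58)) = (-8942 + 10631)*(32732 + 58²) = 1689*(32732 + 3364) = 1689*36096 = 60966144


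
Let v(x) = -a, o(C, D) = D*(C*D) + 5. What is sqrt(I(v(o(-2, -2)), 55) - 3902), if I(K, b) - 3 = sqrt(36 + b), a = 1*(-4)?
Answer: sqrt(-3899 + sqrt(91)) ≈ 62.366*I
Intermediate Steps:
o(C, D) = 5 + C*D**2 (o(C, D) = C*D**2 + 5 = 5 + C*D**2)
a = -4
v(x) = 4 (v(x) = -1*(-4) = 4)
I(K, b) = 3 + sqrt(36 + b)
sqrt(I(v(o(-2, -2)), 55) - 3902) = sqrt((3 + sqrt(36 + 55)) - 3902) = sqrt((3 + sqrt(91)) - 3902) = sqrt(-3899 + sqrt(91))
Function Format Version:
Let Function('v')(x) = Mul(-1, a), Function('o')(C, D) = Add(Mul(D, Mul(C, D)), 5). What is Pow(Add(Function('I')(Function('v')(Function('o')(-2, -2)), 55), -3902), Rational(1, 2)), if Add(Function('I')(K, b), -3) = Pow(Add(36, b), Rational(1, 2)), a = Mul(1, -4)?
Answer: Pow(Add(-3899, Pow(91, Rational(1, 2))), Rational(1, 2)) ≈ Mul(62.366, I)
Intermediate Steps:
Function('o')(C, D) = Add(5, Mul(C, Pow(D, 2))) (Function('o')(C, D) = Add(Mul(C, Pow(D, 2)), 5) = Add(5, Mul(C, Pow(D, 2))))
a = -4
Function('v')(x) = 4 (Function('v')(x) = Mul(-1, -4) = 4)
Function('I')(K, b) = Add(3, Pow(Add(36, b), Rational(1, 2)))
Pow(Add(Function('I')(Function('v')(Function('o')(-2, -2)), 55), -3902), Rational(1, 2)) = Pow(Add(Add(3, Pow(Add(36, 55), Rational(1, 2))), -3902), Rational(1, 2)) = Pow(Add(Add(3, Pow(91, Rational(1, 2))), -3902), Rational(1, 2)) = Pow(Add(-3899, Pow(91, Rational(1, 2))), Rational(1, 2))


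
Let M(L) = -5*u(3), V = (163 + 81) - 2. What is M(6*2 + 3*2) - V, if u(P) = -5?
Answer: -217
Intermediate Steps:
V = 242 (V = 244 - 2 = 242)
M(L) = 25 (M(L) = -5*(-5) = 25)
M(6*2 + 3*2) - V = 25 - 1*242 = 25 - 242 = -217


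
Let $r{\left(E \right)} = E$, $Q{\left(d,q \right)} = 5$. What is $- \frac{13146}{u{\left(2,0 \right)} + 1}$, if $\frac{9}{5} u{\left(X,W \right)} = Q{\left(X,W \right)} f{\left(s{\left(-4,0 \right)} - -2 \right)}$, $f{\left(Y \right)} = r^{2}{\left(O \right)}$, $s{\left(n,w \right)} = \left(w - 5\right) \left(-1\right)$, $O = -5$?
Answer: $- \frac{59157}{317} \approx -186.62$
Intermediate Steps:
$s{\left(n,w \right)} = 5 - w$ ($s{\left(n,w \right)} = \left(-5 + w\right) \left(-1\right) = 5 - w$)
$f{\left(Y \right)} = 25$ ($f{\left(Y \right)} = \left(-5\right)^{2} = 25$)
$u{\left(X,W \right)} = \frac{625}{9}$ ($u{\left(X,W \right)} = \frac{5 \cdot 5 \cdot 25}{9} = \frac{5}{9} \cdot 125 = \frac{625}{9}$)
$- \frac{13146}{u{\left(2,0 \right)} + 1} = - \frac{13146}{\frac{625}{9} + 1} = - \frac{13146}{\frac{634}{9}} = \left(-13146\right) \frac{9}{634} = - \frac{59157}{317}$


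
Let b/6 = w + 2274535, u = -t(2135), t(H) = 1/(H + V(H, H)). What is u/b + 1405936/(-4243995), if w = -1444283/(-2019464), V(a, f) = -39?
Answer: -483423406918083779231/1459274477377920236820 ≈ -0.33128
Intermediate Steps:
w = 1444283/2019464 (w = -1444283*(-1/2019464) = 1444283/2019464 ≈ 0.71518)
t(H) = 1/(-39 + H) (t(H) = 1/(H - 39) = 1/(-39 + H))
u = -1/2096 (u = -1/(-39 + 2135) = -1/2096 ≈ -0.00047710)
b = 13780028980569/1009732 (b = 6*(1444283/2019464 + 2274535) = 6*(4593342993523/2019464) = 13780028980569/1009732 ≈ 1.3647e+7)
u/b + 1405936/(-4243995) = -1/(2096*13780028980569/1009732) + 1405936/(-4243995) = -1/2096*1009732/13780028980569 + 1405936*(-1/4243995) = -252433/7220735185818156 - 200848/606285 = -483423406918083779231/1459274477377920236820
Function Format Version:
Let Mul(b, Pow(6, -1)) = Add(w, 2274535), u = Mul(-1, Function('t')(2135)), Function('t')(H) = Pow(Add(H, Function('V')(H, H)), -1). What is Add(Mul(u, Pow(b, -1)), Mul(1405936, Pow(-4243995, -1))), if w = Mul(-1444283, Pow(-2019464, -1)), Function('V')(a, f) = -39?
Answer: Rational(-483423406918083779231, 1459274477377920236820) ≈ -0.33128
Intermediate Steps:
w = Rational(1444283, 2019464) (w = Mul(-1444283, Rational(-1, 2019464)) = Rational(1444283, 2019464) ≈ 0.71518)
Function('t')(H) = Pow(Add(-39, H), -1) (Function('t')(H) = Pow(Add(H, -39), -1) = Pow(Add(-39, H), -1))
u = Rational(-1, 2096) (u = Mul(-1, Pow(Add(-39, 2135), -1)) = Mul(-1, Pow(2096, -1)) = Mul(-1, Rational(1, 2096)) = Rational(-1, 2096) ≈ -0.00047710)
b = Rational(13780028980569, 1009732) (b = Mul(6, Add(Rational(1444283, 2019464), 2274535)) = Mul(6, Rational(4593342993523, 2019464)) = Rational(13780028980569, 1009732) ≈ 1.3647e+7)
Add(Mul(u, Pow(b, -1)), Mul(1405936, Pow(-4243995, -1))) = Add(Mul(Rational(-1, 2096), Pow(Rational(13780028980569, 1009732), -1)), Mul(1405936, Pow(-4243995, -1))) = Add(Mul(Rational(-1, 2096), Rational(1009732, 13780028980569)), Mul(1405936, Rational(-1, 4243995))) = Add(Rational(-252433, 7220735185818156), Rational(-200848, 606285)) = Rational(-483423406918083779231, 1459274477377920236820)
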